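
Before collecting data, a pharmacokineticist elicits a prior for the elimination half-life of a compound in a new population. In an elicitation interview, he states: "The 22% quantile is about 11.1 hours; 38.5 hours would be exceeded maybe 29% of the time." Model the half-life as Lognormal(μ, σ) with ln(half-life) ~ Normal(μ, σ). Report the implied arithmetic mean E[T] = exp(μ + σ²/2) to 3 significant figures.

If T ~ Lognormal(μ,σ) then ln T ~ Normal(μ,σ), so the p-quantile of ln T is μ + z_p·σ.
ln(11.1) = 2.407 and ln(38.5) = 3.651; z_{0.22} = -0.7722, z_{0.71} = 0.5534.
σ = (3.651 − 2.407)/(0.5534 − (-0.7722)) = 0.938.
μ = 2.407 − (-0.7722)·0.938 = 3.131.
E[T] = exp(μ + σ²/2) = exp(3.131 + 0.4401) = 35.6 hours.

E[T] ≈ 35.6 hours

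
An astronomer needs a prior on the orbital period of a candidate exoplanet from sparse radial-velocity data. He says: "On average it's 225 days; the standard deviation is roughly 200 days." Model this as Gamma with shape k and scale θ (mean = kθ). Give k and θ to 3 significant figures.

k ≈ 1.27, θ ≈ 178

For Gamma(k, scale θ): mean = kθ, variance = kθ², so CV = 1/√k.
CV = SD/mean = 200/225 = 0.8889, hence k = 1/CV² = 1.27.
Then θ = mean/k = 225/1.27 = 178.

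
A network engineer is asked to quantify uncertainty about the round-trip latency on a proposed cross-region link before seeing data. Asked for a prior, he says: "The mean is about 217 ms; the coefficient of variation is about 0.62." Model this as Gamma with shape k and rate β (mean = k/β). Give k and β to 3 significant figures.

For Gamma(k, rate β): mean = k/β, variance = k/β², so CV = 1/√k.
CV = 0.62, hence k = 1/CV² = 2.6.
Then β = k/mean = 2.6/217 = 0.012.

k ≈ 2.6, β ≈ 0.012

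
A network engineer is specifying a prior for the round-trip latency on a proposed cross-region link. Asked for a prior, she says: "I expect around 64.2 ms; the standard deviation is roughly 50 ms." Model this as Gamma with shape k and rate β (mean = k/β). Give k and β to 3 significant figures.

For Gamma(k, rate β): mean = k/β, variance = k/β², so CV = 1/√k.
CV = SD/mean = 50/64.2 = 0.7788, hence k = 1/CV² = 1.65.
Then β = k/mean = 1.65/64.2 = 0.0257.

k ≈ 1.65, β ≈ 0.0257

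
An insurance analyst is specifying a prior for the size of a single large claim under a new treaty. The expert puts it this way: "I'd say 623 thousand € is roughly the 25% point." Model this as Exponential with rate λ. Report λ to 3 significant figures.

P(T < 623.0) = 1 − e^(−λ·623.0) = 0.25, so λ = −ln(1−0.25)/623.0 = −ln(0.75)/623.0 = 0.000462.

λ ≈ 0.000462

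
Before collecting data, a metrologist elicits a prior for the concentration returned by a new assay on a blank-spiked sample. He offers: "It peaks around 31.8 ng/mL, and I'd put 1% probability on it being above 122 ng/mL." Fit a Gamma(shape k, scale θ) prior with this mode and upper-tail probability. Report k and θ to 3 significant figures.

k ≈ 3.34, θ ≈ 13.6

Gamma(k,θ) with k>1 has mode (k−1)θ, so θ = 31.8/(k−1).
Need P(X < 122) = 0.99 with θ tied to k this way. Start at k = 2, θ = 31.8: P(X<122) ≈ 0.896.
Too low — raise k to concentrate. Iterating converges to k ≈ 3.34.
Then θ = 31.8/(3.34−1) ≈ 13.6.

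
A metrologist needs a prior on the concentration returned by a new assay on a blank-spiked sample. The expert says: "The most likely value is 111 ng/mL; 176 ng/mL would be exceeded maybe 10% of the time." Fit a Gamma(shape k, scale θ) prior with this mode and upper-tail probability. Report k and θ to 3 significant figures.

Gamma(k,θ) with k>1 has mode (k−1)θ, so θ = 111/(k−1).
Need P(X < 176) = 0.9 with θ tied to k this way. Start at k = 2, θ = 111: P(X<176) ≈ 0.470.
Too low — raise k to concentrate. Iterating converges to k ≈ 9.83.
Then θ = 111/(9.83−1) ≈ 12.6.

k ≈ 9.83, θ ≈ 12.6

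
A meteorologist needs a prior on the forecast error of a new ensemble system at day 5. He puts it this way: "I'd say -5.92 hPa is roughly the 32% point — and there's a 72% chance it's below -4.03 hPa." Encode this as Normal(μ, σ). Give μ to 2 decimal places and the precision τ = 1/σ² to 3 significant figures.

For Normal(μ,σ), the p-quantile is μ + z_p·σ. Here z_{0.32} = -0.4677, z_{0.72} = 0.5828.
So -5.92 = μ − 0.4677σ and -4.03 = μ + 0.5828σ.
Subtracting: σ = (-4.03 − -5.92)/(0.5828 − (-0.4677)) = 1.80.
Then μ = -5.92 − (-0.4677)·1.80 = -5.08.
Precision τ = 1/σ² = 1/1.799² = 0.309.

μ = -5.08, τ = 0.309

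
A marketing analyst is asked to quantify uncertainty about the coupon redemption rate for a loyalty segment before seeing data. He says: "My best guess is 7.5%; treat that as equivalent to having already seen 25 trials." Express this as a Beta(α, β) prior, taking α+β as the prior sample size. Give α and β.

α = 1.875, β = 23.125

Under the effective-sample-size interpretation, Beta(α, β) has prior mean α/(α+β) and prior sample size α+β.
So α+β = 25 and α/(α+β) = 0.075, giving α = 0.075·25 = 1.875 and β = 25 − 1.875 = 23.125.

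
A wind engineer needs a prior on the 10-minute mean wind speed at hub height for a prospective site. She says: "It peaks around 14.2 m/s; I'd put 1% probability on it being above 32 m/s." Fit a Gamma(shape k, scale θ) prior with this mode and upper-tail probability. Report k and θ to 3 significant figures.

k ≈ 8.27, θ ≈ 1.95

Gamma(k,θ) with k>1 has mode (k−1)θ, so θ = 14.2/(k−1).
Need P(X < 32) = 0.99 with θ tied to k this way. Start at k = 2, θ = 14.2: P(X<32) ≈ 0.658.
Too low — raise k to concentrate. Iterating converges to k ≈ 8.27.
Then θ = 14.2/(8.27−1) ≈ 1.95.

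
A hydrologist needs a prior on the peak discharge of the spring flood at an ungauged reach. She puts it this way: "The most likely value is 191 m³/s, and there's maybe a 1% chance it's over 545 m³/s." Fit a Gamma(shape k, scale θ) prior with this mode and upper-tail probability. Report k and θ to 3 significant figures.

k ≈ 5.14, θ ≈ 46.1

Gamma(k,θ) with k>1 has mode (k−1)θ, so θ = 191/(k−1).
Need P(X < 545) = 0.99 with θ tied to k this way. Start at k = 2, θ = 191: P(X<545) ≈ 0.778.
Too low — raise k to concentrate. Iterating converges to k ≈ 5.14.
Then θ = 191/(5.14−1) ≈ 46.1.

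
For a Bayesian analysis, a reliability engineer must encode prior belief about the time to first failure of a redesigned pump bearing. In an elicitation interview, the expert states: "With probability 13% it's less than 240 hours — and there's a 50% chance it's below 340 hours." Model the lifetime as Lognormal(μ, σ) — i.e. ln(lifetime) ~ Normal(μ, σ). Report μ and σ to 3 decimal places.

If T ~ Lognormal(μ,σ) then ln T ~ Normal(μ,σ), so the p-quantile of ln T is μ + z_p·σ.
ln(240) = 5.481 and ln(340) = 5.829; z_{0.13} = -1.126, z_{0.5} = 0.
σ = (5.829 − 5.481)/(0 − (-1.126)) = 0.309.
μ = 5.481 − (-1.126)·0.309 = 5.829.

μ ≈ 5.829, σ ≈ 0.309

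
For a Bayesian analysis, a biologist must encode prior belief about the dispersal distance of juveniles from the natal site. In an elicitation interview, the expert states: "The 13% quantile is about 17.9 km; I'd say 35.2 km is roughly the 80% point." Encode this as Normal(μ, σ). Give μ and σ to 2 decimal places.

For Normal(μ,σ), the p-quantile is μ + z_p·σ. Here z_{0.13} = -1.126, z_{0.8} = 0.8416.
So 17.9 = μ − 1.126σ and 35.2 = μ + 0.8416σ.
Subtracting: σ = (35.2 − 17.9)/(0.8416 − (-1.126)) = 8.79.
Then μ = 17.9 − (-1.126)·8.79 = 27.80.

μ = 27.80, σ = 8.79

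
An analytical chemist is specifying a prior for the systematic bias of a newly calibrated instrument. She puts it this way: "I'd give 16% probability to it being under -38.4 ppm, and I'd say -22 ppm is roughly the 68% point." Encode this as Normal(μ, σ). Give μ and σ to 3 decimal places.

μ = -27.246, σ = 11.216

The p-quantile of Normal(μ,σ) is μ + z_p·σ, with z_{0.16} = -0.9945 and z_{0.68} = 0.4677.
Eliminate σ: μ = (z₂·x₁ − z₁·x₂)/(z₂ − z₁) = (0.4677·-38.4 − (-0.9945)·-22)/1.462 = -27.246.
Then σ = (x₂ − x₁)/(z₂ − z₁) = (-22 − -38.4)/1.462 = 11.216.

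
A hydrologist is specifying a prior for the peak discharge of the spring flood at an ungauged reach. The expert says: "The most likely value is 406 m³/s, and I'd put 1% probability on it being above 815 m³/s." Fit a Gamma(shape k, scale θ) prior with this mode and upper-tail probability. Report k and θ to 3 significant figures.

Gamma(k,θ) with k>1 has mode (k−1)θ, so θ = 406/(k−1).
Need P(X < 815) = 0.99 with θ tied to k this way. Start at k = 2, θ = 406: P(X<815) ≈ 0.596.
Too low — raise k to concentrate. Iterating converges to k ≈ 11.1.
Then θ = 406/(11.1−1) ≈ 40.2.

k ≈ 11.1, θ ≈ 40.2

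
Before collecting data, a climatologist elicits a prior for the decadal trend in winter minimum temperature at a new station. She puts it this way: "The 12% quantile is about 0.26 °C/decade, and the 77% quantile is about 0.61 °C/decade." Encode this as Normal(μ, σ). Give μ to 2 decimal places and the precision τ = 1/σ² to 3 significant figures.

μ = 0.47, τ = 29.9

The p-quantile of Normal(μ,σ) is μ + z_p·σ, with z_{0.12} = -1.175 and z_{0.77} = 0.7388.
Eliminate σ: μ = (z₂·x₁ − z₁·x₂)/(z₂ − z₁) = (0.7388·0.26 − (-1.175)·0.61)/1.914 = 0.47.
Then σ = (x₂ − x₁)/(z₂ − z₁) = (0.61 − 0.26)/1.914 = 0.18.
Precision τ = 1/σ² = 1/0.1829² = 29.9.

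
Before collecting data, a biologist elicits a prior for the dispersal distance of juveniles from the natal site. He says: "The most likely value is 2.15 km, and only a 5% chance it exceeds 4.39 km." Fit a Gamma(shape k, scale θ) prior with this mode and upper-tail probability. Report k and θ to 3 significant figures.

Gamma(k,θ) with k>1 has mode (k−1)θ, so θ = 2.15/(k−1).
Need P(X < 4.39) = 0.95 with θ tied to k this way. Start at k = 2, θ = 2.15: P(X<4.39) ≈ 0.605.
Too low — raise k to concentrate. Iterating converges to k ≈ 6.43.
Then θ = 2.15/(6.43−1) ≈ 0.396.

k ≈ 6.43, θ ≈ 0.396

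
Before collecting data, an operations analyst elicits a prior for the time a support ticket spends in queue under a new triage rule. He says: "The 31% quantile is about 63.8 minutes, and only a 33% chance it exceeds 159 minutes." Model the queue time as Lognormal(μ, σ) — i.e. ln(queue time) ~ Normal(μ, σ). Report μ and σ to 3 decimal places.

μ ≈ 4.640, σ ≈ 0.976

If T ~ Lognormal(μ,σ) then ln T ~ Normal(μ,σ), so the p-quantile of ln T is μ + z_p·σ.
ln(63.8) = 4.156 and ln(159) = 5.069; z_{0.31} = -0.4959, z_{0.67} = 0.4399.
σ = (5.069 − 4.156)/(0.4399 − (-0.4959)) = 0.976.
μ = 4.156 − (-0.4959)·0.976 = 4.640.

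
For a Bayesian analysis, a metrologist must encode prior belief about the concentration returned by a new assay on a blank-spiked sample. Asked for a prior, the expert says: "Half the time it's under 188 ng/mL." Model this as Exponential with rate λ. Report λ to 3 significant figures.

Exponential median = ln 2 / λ, so λ = ln 2 / 188.0 = 0.00369.

λ ≈ 0.00369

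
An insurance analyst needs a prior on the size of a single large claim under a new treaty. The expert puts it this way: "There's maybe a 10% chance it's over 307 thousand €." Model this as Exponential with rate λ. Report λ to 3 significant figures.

P(T > 307.0) = e^(−λ·307.0) = 0.1, so λ = −ln(0.1)/307.0 = 0.0075.

λ ≈ 0.0075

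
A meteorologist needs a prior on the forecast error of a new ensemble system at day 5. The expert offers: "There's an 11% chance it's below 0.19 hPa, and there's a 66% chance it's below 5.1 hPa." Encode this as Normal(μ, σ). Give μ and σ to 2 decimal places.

μ = 3.86, σ = 3.00

The p-quantile of Normal(μ,σ) is μ + z_p·σ, with z_{0.11} = -1.227 and z_{0.66} = 0.4125.
Eliminate σ: μ = (z₂·x₁ − z₁·x₂)/(z₂ − z₁) = (0.4125·0.19 − (-1.227)·5.1)/1.639 = 3.86.
Then σ = (x₂ − x₁)/(z₂ − z₁) = (5.1 − 0.19)/1.639 = 3.00.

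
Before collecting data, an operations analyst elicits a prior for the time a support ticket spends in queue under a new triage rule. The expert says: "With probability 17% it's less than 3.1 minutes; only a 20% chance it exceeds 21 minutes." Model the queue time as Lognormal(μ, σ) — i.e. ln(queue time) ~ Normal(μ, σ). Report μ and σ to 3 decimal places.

If T ~ Lognormal(μ,σ) then ln T ~ Normal(μ,σ), so the p-quantile of ln T is μ + z_p·σ.
ln(3.1) = 1.131 and ln(21) = 3.045; z_{0.17} = -0.9542, z_{0.8} = 0.8416.
σ = (3.045 − 1.131)/(0.8416 − (-0.9542)) = 1.065.
μ = 1.131 − (-0.9542)·1.065 = 2.148.

μ ≈ 2.148, σ ≈ 1.065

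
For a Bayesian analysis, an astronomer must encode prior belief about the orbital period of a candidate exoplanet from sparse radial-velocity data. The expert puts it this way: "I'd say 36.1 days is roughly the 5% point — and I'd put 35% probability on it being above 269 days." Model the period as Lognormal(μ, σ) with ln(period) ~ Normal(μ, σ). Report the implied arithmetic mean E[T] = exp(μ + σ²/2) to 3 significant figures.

E[T] ≈ 300 days

If T ~ Lognormal(μ,σ) then ln T ~ Normal(μ,σ), so the p-quantile of ln T is μ + z_p·σ.
ln(36.1) = 3.586 and ln(269) = 5.595; z_{0.05} = -1.645, z_{0.65} = 0.3853.
σ = (5.595 − 3.586)/(0.3853 − (-1.645)) = 0.989.
μ = 3.586 − (-1.645)·0.989 = 5.214.
E[T] = exp(μ + σ²/2) = exp(5.214 + 0.4893) = 300 days.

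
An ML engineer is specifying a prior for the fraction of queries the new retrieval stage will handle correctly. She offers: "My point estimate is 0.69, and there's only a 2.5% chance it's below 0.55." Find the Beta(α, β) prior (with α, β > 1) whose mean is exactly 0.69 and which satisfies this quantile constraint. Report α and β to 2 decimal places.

α ≈ 31.41, β ≈ 14.11

With mean 0.69 fixed, write α = 0.69s, β = 0.31s where s = α+β.
Need P(θ < 0.55) = 0.025 under Beta(0.69s, 0.31s). Normal approximation: (q−m)/√(m(1−m)/s) ≈ z_{0.025} = -1.96, so s ≈ 0.69·0.31·(-1.96)²/(0.55−0.69)² = 41.9.
At s = 41.9: P(θ<0.55) ≈ 0.030. Adjusting to match 0.025 gives s ≈ 45.52.
So α = 0.69·45.52 ≈ 31.41, β = 0.31·45.52 ≈ 14.11.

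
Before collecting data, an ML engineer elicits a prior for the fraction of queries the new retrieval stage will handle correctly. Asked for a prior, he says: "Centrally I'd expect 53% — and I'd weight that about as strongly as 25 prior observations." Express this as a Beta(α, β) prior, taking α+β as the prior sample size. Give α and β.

Under the effective-sample-size interpretation, Beta(α, β) has prior mean α/(α+β) and prior sample size α+β.
So α+β = 25 and α/(α+β) = 0.53, giving α = 0.53·25 = 13.25 and β = 25 − 13.25 = 11.75.

α = 13.25, β = 11.75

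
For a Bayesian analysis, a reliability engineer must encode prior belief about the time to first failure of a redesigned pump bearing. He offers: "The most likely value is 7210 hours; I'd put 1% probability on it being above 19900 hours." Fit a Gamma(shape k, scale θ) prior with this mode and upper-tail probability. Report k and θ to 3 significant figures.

Gamma(k,θ) with k>1 has mode (k−1)θ, so θ = 7210/(k−1).
Need P(X < 19900) = 0.99 with θ tied to k this way. Start at k = 2, θ = 7210: P(X<19900) ≈ 0.762.
Too low — raise k to concentrate. Iterating converges to k ≈ 5.45.
Then θ = 7210/(5.45−1) ≈ 1620.

k ≈ 5.45, θ ≈ 1620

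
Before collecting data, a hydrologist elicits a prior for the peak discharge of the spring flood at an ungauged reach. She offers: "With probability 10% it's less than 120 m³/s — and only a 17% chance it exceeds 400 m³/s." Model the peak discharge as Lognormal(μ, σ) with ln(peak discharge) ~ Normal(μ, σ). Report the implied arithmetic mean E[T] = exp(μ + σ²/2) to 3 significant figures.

If T ~ Lognormal(μ,σ) then ln T ~ Normal(μ,σ), so the p-quantile of ln T is μ + z_p·σ.
ln(120) = 4.787 and ln(400) = 5.991; z_{0.1} = -1.282, z_{0.83} = 0.9542.
σ = (5.991 − 4.787)/(0.9542 − (-1.282)) = 0.539.
μ = 4.787 − (-1.282)·0.539 = 5.478.
E[T] = exp(μ + σ²/2) = exp(5.478 + 0.1450) = 277 m³/s.

E[T] ≈ 277 m³/s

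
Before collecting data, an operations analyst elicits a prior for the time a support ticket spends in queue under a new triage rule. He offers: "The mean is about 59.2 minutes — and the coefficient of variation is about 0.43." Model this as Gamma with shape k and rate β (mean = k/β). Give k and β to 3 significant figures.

For Gamma(k, rate β): mean = k/β, variance = k/β², so CV = 1/√k.
CV = 0.43, hence k = 1/CV² = 5.41.
Then β = k/mean = 5.41/59.2 = 0.0914.

k ≈ 5.41, β ≈ 0.0914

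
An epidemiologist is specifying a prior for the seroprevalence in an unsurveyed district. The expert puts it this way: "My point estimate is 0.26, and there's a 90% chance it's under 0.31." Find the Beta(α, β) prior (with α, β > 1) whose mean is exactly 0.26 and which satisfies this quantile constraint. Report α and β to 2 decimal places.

With mean 0.26 fixed, write α = 0.26s, β = 0.74s where s = α+β.
Need P(θ < 0.31) = 0.9 under Beta(0.26s, 0.74s). Normal approximation: (q−m)/√(m(1−m)/s) ≈ z_{0.9} = 1.28, so s ≈ 0.26·0.74·(1.28)²/(0.31−0.26)² = 126.4.
At s = 126.4: P(θ<0.31) ≈ 0.897. Adjusting to match 0.9 gives s ≈ 129.86.
So α = 0.26·129.86 ≈ 33.76, β = 0.74·129.86 ≈ 96.09.

α ≈ 33.76, β ≈ 96.09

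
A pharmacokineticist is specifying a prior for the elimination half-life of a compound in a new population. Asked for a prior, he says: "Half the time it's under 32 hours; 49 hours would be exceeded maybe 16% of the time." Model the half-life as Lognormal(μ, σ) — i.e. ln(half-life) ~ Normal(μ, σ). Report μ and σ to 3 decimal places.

If T ~ Lognormal(μ,σ) then ln T ~ Normal(μ,σ), so the p-quantile of ln T is μ + z_p·σ.
ln(32) = 3.466 and ln(49) = 3.892; z_{0.5} = 0, z_{0.84} = 0.9945.
σ = (3.892 − 3.466)/(0.9945 − (0)) = 0.428.
μ = 3.466 − (0)·0.428 = 3.466.

μ ≈ 3.466, σ ≈ 0.428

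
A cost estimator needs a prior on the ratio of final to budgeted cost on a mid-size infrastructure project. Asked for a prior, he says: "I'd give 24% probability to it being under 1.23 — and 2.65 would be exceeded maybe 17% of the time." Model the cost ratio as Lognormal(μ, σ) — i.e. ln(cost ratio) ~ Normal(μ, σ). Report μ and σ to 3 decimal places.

μ ≈ 0.534, σ ≈ 0.462

If T ~ Lognormal(μ,σ) then ln T ~ Normal(μ,σ), so the p-quantile of ln T is μ + z_p·σ.
ln(1.23) = 0.207 and ln(2.65) = 0.9746; z_{0.24} = -0.7063, z_{0.83} = 0.9542.
σ = (0.9746 − 0.207)/(0.9542 − (-0.7063)) = 0.462.
μ = 0.207 − (-0.7063)·0.462 = 0.534.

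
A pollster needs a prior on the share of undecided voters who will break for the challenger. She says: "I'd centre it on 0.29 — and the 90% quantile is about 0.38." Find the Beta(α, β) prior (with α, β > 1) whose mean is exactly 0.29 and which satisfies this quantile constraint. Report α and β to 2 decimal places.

α ≈ 12.54, β ≈ 30.69

With mean 0.29 fixed, write α = 0.29s, β = 0.71s where s = α+β.
Need P(θ < 0.38) = 0.9 under Beta(0.29s, 0.71s). Normal approximation: (q−m)/√(m(1−m)/s) ≈ z_{0.9} = 1.28, so s ≈ 0.29·0.71·(1.28)²/(0.38−0.29)² = 41.7.
At s = 41.7: P(θ<0.38) ≈ 0.896. Adjusting to match 0.9 gives s ≈ 43.23.
So α = 0.29·43.23 ≈ 12.54, β = 0.71·43.23 ≈ 30.69.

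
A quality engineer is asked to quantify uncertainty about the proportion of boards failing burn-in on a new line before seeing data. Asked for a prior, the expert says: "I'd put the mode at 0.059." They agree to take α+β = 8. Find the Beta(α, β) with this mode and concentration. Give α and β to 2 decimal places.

For α,β > 1 the Beta mode is (α−1)/(α+β−2). With α+β = 8, the mode is (α−1)/6.
Set (α−1)/6 = 0.059 → α = 1 + 0.059·6 = 1.35.
β = 8 − α = 6.65.

α = 1.35, β = 6.65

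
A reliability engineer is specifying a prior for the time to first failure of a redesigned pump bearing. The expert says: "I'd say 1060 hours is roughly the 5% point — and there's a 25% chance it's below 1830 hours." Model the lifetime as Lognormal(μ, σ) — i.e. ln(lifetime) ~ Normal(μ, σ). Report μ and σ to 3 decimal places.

If T ~ Lognormal(μ,σ) then ln T ~ Normal(μ,σ), so the p-quantile of ln T is μ + z_p·σ.
ln(1060) = 6.966 and ln(1830) = 7.512; z_{0.05} = -1.645, z_{0.25} = -0.6745.
σ = (7.512 − 6.966)/(-0.6745 − (-1.645)) = 0.563.
μ = 6.966 − (-1.645)·0.563 = 7.892.

μ ≈ 7.892, σ ≈ 0.563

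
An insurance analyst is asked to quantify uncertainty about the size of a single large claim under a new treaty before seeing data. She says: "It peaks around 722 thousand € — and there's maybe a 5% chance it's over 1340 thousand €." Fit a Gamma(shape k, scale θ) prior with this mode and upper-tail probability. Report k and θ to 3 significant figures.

Gamma(k,θ) with k>1 has mode (k−1)θ, so θ = 722/(k−1).
Need P(X < 1340) = 0.95 with θ tied to k this way. Start at k = 2, θ = 722: P(X<1340) ≈ 0.554.
Too low — raise k to concentrate. Iterating converges to k ≈ 8.28.
Then θ = 722/(8.28−1) ≈ 99.2.

k ≈ 8.28, θ ≈ 99.2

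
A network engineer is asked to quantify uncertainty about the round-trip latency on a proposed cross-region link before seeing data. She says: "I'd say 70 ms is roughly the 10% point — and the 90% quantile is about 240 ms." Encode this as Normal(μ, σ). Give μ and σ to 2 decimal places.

μ = 155.00, σ = 66.33

The p-quantile of Normal(μ,σ) is μ + z_p·σ, with z_{0.1} = -1.282 and z_{0.9} = 1.282.
Eliminate σ: μ = (z₂·x₁ − z₁·x₂)/(z₂ − z₁) = (1.282·70 − (-1.282)·240)/2.563 = 155.00.
Then σ = (x₂ − x₁)/(z₂ − z₁) = (240 − 70)/2.563 = 66.33.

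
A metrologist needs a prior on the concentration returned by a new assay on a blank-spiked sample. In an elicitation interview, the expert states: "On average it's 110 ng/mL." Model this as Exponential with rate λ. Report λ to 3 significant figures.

Exponential mean = 1/λ, so λ = 1/110.0 = 0.00909.

λ ≈ 0.00909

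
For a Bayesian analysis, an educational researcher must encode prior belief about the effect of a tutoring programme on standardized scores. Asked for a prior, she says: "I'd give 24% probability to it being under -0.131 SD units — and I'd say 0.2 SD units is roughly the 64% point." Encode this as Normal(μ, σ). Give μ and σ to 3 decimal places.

μ = 0.089, σ = 0.311

The p-quantile of Normal(μ,σ) is μ + z_p·σ, with z_{0.24} = -0.7063 and z_{0.64} = 0.3585.
Eliminate σ: μ = (z₂·x₁ − z₁·x₂)/(z₂ − z₁) = (0.3585·-0.131 − (-0.7063)·0.2)/1.065 = 0.089.
Then σ = (x₂ − x₁)/(z₂ − z₁) = (0.2 − -0.131)/1.065 = 0.311.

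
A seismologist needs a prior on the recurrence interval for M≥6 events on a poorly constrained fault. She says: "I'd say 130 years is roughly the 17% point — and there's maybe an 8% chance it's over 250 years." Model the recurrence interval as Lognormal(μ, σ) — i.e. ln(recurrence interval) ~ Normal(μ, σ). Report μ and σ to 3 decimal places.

If T ~ Lognormal(μ,σ) then ln T ~ Normal(μ,σ), so the p-quantile of ln T is μ + z_p·σ.
ln(130) = 4.868 and ln(250) = 5.521; z_{0.17} = -0.9542, z_{0.92} = 1.405.
σ = (5.521 − 4.868)/(1.405 − (-0.9542)) = 0.277.
μ = 4.868 − (-0.9542)·0.277 = 5.132.

μ ≈ 5.132, σ ≈ 0.277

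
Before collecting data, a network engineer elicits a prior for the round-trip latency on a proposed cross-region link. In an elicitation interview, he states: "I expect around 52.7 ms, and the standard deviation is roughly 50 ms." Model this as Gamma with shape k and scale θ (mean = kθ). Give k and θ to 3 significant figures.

For Gamma(k, scale θ): mean = kθ, variance = kθ², so CV = 1/√k.
CV = SD/mean = 50/52.7 = 0.9488, hence k = 1/CV² = 1.11.
Then θ = mean/k = 52.7/1.11 = 47.4.

k ≈ 1.11, θ ≈ 47.4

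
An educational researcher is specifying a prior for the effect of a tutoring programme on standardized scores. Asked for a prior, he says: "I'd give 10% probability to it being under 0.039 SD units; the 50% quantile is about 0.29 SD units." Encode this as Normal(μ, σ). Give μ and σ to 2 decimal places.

For Normal(μ,σ), the p-quantile is μ + z_p·σ. Here z_{0.1} = -1.282, z_{0.5} = 0.
So 0.039 = μ − 1.282σ and 0.29 = μ + 0σ.
Subtracting: σ = (0.29 − 0.039)/(0 − (-1.282)) = 0.20.
Then μ = 0.039 − (-1.282)·0.20 = 0.29.

μ = 0.29, σ = 0.20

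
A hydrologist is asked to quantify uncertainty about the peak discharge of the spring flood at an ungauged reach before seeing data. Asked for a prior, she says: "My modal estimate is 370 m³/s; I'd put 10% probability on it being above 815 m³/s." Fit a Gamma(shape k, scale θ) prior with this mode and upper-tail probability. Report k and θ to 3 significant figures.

Gamma(k,θ) with k>1 has mode (k−1)θ, so θ = 370/(k−1).
Need P(X < 815) = 0.9 with θ tied to k this way. Start at k = 2, θ = 370: P(X<815) ≈ 0.646.
Too low — raise k to concentrate. Iterating converges to k ≈ 4.08.
Then θ = 370/(4.08−1) ≈ 120.

k ≈ 4.08, θ ≈ 120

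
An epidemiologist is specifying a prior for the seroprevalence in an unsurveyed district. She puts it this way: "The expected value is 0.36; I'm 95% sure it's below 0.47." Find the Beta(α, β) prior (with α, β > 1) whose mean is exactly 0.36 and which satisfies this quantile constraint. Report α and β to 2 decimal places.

With mean 0.36 fixed, write α = 0.36s, β = 0.64s where s = α+β.
Need P(θ < 0.47) = 0.95 under Beta(0.36s, 0.64s). Normal approximation: (q−m)/√(m(1−m)/s) ≈ z_{0.95} = 1.64, so s ≈ 0.36·0.64·(1.64)²/(0.47−0.36)² = 51.5.
At s = 51.5: P(θ<0.47) ≈ 0.947. Adjusting to match 0.95 gives s ≈ 53.50.
So α = 0.36·53.50 ≈ 19.26, β = 0.64·53.50 ≈ 34.24.

α ≈ 19.26, β ≈ 34.24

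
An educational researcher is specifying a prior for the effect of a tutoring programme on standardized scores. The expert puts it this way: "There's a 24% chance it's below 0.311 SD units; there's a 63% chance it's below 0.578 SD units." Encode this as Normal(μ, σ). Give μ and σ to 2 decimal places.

μ = 0.49, σ = 0.26

For Normal(μ,σ), the p-quantile is μ + z_p·σ. Here z_{0.24} = -0.7063, z_{0.63} = 0.3319.
So 0.311 = μ − 0.7063σ and 0.578 = μ + 0.3319σ.
Subtracting: σ = (0.578 − 0.311)/(0.3319 − (-0.7063)) = 0.26.
Then μ = 0.311 − (-0.7063)·0.26 = 0.49.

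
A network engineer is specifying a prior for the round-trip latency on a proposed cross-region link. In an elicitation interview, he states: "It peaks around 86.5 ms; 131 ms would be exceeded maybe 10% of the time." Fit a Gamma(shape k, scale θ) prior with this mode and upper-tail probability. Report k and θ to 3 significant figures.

k ≈ 11.8, θ ≈ 8

Gamma(k,θ) with k>1 has mode (k−1)θ, so θ = 86.5/(k−1).
Need P(X < 131) = 0.9 with θ tied to k this way. Start at k = 2, θ = 86.5: P(X<131) ≈ 0.447.
Too low — raise k to concentrate. Iterating converges to k ≈ 11.8.
Then θ = 86.5/(11.8−1) ≈ 8.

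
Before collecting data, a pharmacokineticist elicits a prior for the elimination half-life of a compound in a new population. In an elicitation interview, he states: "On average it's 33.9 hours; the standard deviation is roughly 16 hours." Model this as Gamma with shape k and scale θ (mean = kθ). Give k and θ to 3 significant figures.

k ≈ 4.49, θ ≈ 7.55

For Gamma(k, scale θ): mean = kθ, variance = kθ², so CV = 1/√k.
CV = SD/mean = 16/33.9 = 0.472, hence k = 1/CV² = 4.49.
Then θ = mean/k = 33.9/4.49 = 7.55.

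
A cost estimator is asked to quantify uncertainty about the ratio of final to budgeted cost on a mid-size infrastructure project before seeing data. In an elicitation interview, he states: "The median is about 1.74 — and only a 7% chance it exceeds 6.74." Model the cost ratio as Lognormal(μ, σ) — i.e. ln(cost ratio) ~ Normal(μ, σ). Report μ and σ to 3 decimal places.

μ ≈ 0.554, σ ≈ 0.918

If T ~ Lognormal(μ,σ) then ln T ~ Normal(μ,σ), so the p-quantile of ln T is μ + z_p·σ.
ln(1.74) = 0.5539 and ln(6.74) = 1.908; z_{0.5} = 0, z_{0.93} = 1.476.
σ = (1.908 − 0.5539)/(1.476 − (0)) = 0.918.
μ = 0.5539 − (0)·0.918 = 0.554.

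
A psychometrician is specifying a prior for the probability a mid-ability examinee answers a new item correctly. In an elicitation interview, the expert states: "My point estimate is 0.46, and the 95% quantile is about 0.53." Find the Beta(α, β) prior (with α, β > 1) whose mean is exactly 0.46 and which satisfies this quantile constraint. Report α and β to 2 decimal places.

With mean 0.46 fixed, write α = 0.46s, β = 0.54s where s = α+β.
Need P(θ < 0.53) = 0.95 under Beta(0.46s, 0.54s). Normal approximation: (q−m)/√(m(1−m)/s) ≈ z_{0.95} = 1.64, so s ≈ 0.46·0.54·(1.64)²/(0.53−0.46)² = 137.2.
At s = 137.2: P(θ<0.53) ≈ 0.950. Adjusting to match 0.95 gives s ≈ 137.60.
So α = 0.46·137.60 ≈ 63.30, β = 0.54·137.60 ≈ 74.30.

α ≈ 63.30, β ≈ 74.30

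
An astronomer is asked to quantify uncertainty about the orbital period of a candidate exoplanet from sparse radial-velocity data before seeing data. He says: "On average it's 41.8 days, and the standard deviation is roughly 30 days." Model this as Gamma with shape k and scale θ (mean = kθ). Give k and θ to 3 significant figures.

For Gamma(k, scale θ): mean = kθ, variance = kθ², so CV = 1/√k.
CV = SD/mean = 30/41.8 = 0.7177, hence k = 1/CV² = 1.94.
Then θ = mean/k = 41.8/1.94 = 21.5.

k ≈ 1.94, θ ≈ 21.5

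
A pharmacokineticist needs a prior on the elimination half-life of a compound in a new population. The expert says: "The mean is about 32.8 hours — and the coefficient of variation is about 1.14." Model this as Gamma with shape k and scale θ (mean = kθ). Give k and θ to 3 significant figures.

For Gamma(k, scale θ): mean = kθ, variance = kθ², so CV = 1/√k.
CV = 1.14, hence k = 1/CV² = 0.769.
Then θ = mean/k = 32.8/0.769 = 42.6.

k ≈ 0.769, θ ≈ 42.6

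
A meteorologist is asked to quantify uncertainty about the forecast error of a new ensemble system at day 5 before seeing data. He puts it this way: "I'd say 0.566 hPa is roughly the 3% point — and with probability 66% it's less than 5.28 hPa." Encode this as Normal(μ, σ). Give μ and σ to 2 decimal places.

For Normal(μ,σ), the p-quantile is μ + z_p·σ. Here z_{0.03} = -1.881, z_{0.66} = 0.4125.
So 0.566 = μ − 1.881σ and 5.28 = μ + 0.4125σ.
Subtracting: σ = (5.28 − 0.566)/(0.4125 − (-1.881)) = 2.06.
Then μ = 0.566 − (-1.881)·2.06 = 4.43.

μ = 4.43, σ = 2.06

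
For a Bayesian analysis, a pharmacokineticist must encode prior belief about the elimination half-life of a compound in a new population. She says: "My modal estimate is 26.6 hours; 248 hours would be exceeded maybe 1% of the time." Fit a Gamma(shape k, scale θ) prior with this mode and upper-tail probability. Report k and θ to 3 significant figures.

k ≈ 1.64, θ ≈ 41.7

Gamma(k,θ) with k>1 has mode (k−1)θ, so θ = 26.6/(k−1).
Need P(X < 248) = 0.99 with θ tied to k this way. Start at k = 2, θ = 26.6: P(X<248) ≈ 0.999.
Too high — lower k to spread out. Iterating converges to k ≈ 1.64.
Then θ = 26.6/(1.64−1) ≈ 41.7.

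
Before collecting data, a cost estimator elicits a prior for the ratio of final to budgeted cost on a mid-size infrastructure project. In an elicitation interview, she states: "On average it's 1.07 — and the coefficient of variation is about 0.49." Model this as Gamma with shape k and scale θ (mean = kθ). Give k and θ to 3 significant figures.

k ≈ 4.16, θ ≈ 0.257

For Gamma(k, scale θ): mean = kθ, variance = kθ², so CV = 1/√k.
CV = 0.49, hence k = 1/CV² = 4.16.
Then θ = mean/k = 1.07/4.16 = 0.257.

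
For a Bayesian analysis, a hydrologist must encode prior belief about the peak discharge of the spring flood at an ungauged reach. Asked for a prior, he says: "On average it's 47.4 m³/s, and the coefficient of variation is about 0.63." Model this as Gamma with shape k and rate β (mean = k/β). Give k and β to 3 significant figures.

For Gamma(k, rate β): mean = k/β, variance = k/β², so CV = 1/√k.
CV = 0.63, hence k = 1/CV² = 2.52.
Then β = k/mean = 2.52/47.4 = 0.0532.

k ≈ 2.52, β ≈ 0.0532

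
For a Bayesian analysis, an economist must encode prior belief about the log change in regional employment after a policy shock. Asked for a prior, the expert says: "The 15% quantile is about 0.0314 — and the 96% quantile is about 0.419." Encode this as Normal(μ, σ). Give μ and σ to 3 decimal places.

μ = 0.176, σ = 0.139

The p-quantile of Normal(μ,σ) is μ + z_p·σ, with z_{0.15} = -1.036 and z_{0.96} = 1.751.
Eliminate σ: μ = (z₂·x₁ − z₁·x₂)/(z₂ − z₁) = (1.751·0.0314 − (-1.036)·0.419)/2.787 = 0.176.
Then σ = (x₂ − x₁)/(z₂ − z₁) = (0.419 − 0.0314)/2.787 = 0.139.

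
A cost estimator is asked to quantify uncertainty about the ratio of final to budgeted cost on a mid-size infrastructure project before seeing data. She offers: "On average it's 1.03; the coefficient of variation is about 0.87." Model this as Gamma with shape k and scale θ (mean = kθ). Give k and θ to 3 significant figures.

For Gamma(k, scale θ): mean = kθ, variance = kθ², so CV = 1/√k.
CV = 0.87, hence k = 1/CV² = 1.32.
Then θ = mean/k = 1.03/1.32 = 0.78.

k ≈ 1.32, θ ≈ 0.78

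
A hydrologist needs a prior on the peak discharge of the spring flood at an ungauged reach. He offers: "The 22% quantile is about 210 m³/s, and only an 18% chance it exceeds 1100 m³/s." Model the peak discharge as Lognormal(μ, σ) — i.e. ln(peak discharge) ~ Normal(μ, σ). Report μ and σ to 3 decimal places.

μ ≈ 6.105, σ ≈ 0.981

If T ~ Lognormal(μ,σ) then ln T ~ Normal(μ,σ), so the p-quantile of ln T is μ + z_p·σ.
ln(210) = 5.347 and ln(1100) = 7.003; z_{0.22} = -0.7722, z_{0.82} = 0.9154.
σ = (7.003 − 5.347)/(0.9154 − (-0.7722)) = 0.981.
μ = 5.347 − (-0.7722)·0.981 = 6.105.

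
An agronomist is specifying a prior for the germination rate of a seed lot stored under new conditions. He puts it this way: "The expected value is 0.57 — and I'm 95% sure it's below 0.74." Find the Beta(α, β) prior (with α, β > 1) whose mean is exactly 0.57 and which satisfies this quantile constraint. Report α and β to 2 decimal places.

With mean 0.57 fixed, write α = 0.57s, β = 0.43s where s = α+β.
Need P(θ < 0.74) = 0.95 under Beta(0.57s, 0.43s). Normal approximation: (q−m)/√(m(1−m)/s) ≈ z_{0.95} = 1.64, so s ≈ 0.57·0.43·(1.64)²/(0.74−0.57)² = 22.9.
At s = 22.9: P(θ<0.74) ≈ 0.957. Adjusting to match 0.95 gives s ≈ 21.02.
So α = 0.57·21.02 ≈ 11.98, β = 0.43·21.02 ≈ 9.04.

α ≈ 11.98, β ≈ 9.04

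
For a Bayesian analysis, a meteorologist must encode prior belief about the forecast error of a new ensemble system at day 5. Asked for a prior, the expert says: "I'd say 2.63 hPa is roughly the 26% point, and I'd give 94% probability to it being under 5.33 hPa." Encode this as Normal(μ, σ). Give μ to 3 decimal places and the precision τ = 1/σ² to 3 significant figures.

μ = 3.420, τ = 0.663

For Normal(μ,σ), the p-quantile is μ + z_p·σ. Here z_{0.26} = -0.6433, z_{0.94} = 1.555.
So 2.63 = μ − 0.6433σ and 5.33 = μ + 1.555σ.
Subtracting: σ = (5.33 − 2.63)/(1.555 − (-0.6433)) = 1.228.
Then μ = 2.63 − (-0.6433)·1.228 = 3.420.
Precision τ = 1/σ² = 1/1.228² = 0.663.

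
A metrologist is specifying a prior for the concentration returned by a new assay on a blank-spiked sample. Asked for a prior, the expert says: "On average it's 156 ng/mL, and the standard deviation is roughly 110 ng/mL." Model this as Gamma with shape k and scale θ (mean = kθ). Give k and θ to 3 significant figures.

k ≈ 2.01, θ ≈ 77.6

For Gamma(k, scale θ): mean = kθ, variance = kθ², so CV = 1/√k.
CV = SD/mean = 110/156 = 0.7051, hence k = 1/CV² = 2.01.
Then θ = mean/k = 156/2.01 = 77.6.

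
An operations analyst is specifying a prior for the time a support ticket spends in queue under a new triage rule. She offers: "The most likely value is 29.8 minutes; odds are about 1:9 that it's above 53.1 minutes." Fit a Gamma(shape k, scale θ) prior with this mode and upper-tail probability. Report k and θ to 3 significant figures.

Gamma(k,θ) with k>1 has mode (k−1)θ, so θ = 29.8/(k−1).
Need P(X < 53.1) = 0.9 with θ tied to k this way. Start at k = 2, θ = 29.8: P(X<53.1) ≈ 0.532.
Too low — raise k to concentrate. Iterating converges to k ≈ 6.7.
Then θ = 29.8/(6.7−1) ≈ 5.23.

k ≈ 6.7, θ ≈ 5.23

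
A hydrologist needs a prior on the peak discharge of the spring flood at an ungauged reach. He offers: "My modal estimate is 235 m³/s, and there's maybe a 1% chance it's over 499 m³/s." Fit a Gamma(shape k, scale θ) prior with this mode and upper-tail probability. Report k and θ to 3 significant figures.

Gamma(k,θ) with k>1 has mode (k−1)θ, so θ = 235/(k−1).
Need P(X < 499) = 0.99 with θ tied to k this way. Start at k = 2, θ = 235: P(X<499) ≈ 0.626.
Too low — raise k to concentrate. Iterating converges to k ≈ 9.56.
Then θ = 235/(9.56−1) ≈ 27.4.

k ≈ 9.56, θ ≈ 27.4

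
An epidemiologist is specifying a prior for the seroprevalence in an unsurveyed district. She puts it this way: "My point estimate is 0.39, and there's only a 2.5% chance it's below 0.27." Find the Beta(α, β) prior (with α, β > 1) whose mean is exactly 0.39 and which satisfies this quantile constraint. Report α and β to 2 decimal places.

With mean 0.39 fixed, write α = 0.39s, β = 0.61s where s = α+β.
Need P(θ < 0.27) = 0.025 under Beta(0.39s, 0.61s). Normal approximation: (q−m)/√(m(1−m)/s) ≈ z_{0.025} = -1.96, so s ≈ 0.39·0.61·(-1.96)²/(0.27−0.39)² = 63.5.
At s = 63.5: P(θ<0.27) ≈ 0.020. Adjusting to match 0.025 gives s ≈ 58.37.
So α = 0.39·58.37 ≈ 22.76, β = 0.61·58.37 ≈ 35.60.

α ≈ 22.76, β ≈ 35.60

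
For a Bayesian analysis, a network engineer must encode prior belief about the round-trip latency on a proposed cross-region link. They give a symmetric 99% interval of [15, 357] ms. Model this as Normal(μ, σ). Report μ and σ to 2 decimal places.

μ = 186.00, σ = 66.39

A symmetric 99% interval runs μ ± z·σ with z = 2.576.
Half-width = 171, so σ = 171/2.576 = 66.39.
μ is the interval midpoint, 186.00.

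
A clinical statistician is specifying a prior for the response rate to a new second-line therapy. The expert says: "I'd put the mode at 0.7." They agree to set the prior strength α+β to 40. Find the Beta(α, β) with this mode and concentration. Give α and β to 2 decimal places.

α = 27.60, β = 12.40

For α,β > 1 the Beta mode is (α−1)/(α+β−2). With α+β = 40, the mode is (α−1)/38.
Set (α−1)/38 = 0.7 → α = 1 + 0.7·38 = 27.60.
β = 40 − α = 12.40.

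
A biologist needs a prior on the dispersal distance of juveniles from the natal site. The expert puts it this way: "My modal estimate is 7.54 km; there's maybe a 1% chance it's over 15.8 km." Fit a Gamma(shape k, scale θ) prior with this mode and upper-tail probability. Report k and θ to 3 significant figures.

k ≈ 9.89, θ ≈ 0.848

Gamma(k,θ) with k>1 has mode (k−1)θ, so θ = 7.54/(k−1).
Need P(X < 15.8) = 0.99 with θ tied to k this way. Start at k = 2, θ = 7.54: P(X<15.8) ≈ 0.619.
Too low — raise k to concentrate. Iterating converges to k ≈ 9.89.
Then θ = 7.54/(9.89−1) ≈ 0.848.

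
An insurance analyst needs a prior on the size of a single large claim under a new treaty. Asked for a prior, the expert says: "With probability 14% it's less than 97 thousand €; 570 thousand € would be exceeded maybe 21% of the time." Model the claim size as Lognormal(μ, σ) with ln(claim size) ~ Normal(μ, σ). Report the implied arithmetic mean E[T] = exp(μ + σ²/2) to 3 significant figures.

E[T] ≈ 415 thousand €

If T ~ Lognormal(μ,σ) then ln T ~ Normal(μ,σ), so the p-quantile of ln T is μ + z_p·σ.
ln(97) = 4.575 and ln(570) = 6.346; z_{0.14} = -1.08, z_{0.79} = 0.8064.
σ = (6.346 − 4.575)/(0.8064 − (-1.08)) = 0.939.
μ = 4.575 − (-1.08)·0.939 = 5.589.
E[T] = exp(μ + σ²/2) = exp(5.589 + 0.4405) = 415 thousand €.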